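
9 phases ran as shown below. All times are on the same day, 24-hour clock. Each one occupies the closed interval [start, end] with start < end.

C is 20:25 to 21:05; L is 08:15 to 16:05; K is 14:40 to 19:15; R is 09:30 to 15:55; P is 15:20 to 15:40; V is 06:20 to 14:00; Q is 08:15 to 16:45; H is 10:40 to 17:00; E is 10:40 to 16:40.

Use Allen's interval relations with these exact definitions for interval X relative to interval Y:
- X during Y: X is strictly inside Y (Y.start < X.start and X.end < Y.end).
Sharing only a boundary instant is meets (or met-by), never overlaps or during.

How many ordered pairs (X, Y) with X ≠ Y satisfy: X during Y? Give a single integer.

9

Checking all 72 ordered pairs for relation 'during'; matching pairs in alphabetical order:
(E, Q): E during Q ✓
(P, E): P during E ✓
(P, H): P during H ✓
(P, K): P during K ✓
(P, L): P during L ✓
(P, Q): P during Q ✓
(P, R): P during R ✓
(R, L): R during L ✓
(R, Q): R during Q ✓
Count: 9.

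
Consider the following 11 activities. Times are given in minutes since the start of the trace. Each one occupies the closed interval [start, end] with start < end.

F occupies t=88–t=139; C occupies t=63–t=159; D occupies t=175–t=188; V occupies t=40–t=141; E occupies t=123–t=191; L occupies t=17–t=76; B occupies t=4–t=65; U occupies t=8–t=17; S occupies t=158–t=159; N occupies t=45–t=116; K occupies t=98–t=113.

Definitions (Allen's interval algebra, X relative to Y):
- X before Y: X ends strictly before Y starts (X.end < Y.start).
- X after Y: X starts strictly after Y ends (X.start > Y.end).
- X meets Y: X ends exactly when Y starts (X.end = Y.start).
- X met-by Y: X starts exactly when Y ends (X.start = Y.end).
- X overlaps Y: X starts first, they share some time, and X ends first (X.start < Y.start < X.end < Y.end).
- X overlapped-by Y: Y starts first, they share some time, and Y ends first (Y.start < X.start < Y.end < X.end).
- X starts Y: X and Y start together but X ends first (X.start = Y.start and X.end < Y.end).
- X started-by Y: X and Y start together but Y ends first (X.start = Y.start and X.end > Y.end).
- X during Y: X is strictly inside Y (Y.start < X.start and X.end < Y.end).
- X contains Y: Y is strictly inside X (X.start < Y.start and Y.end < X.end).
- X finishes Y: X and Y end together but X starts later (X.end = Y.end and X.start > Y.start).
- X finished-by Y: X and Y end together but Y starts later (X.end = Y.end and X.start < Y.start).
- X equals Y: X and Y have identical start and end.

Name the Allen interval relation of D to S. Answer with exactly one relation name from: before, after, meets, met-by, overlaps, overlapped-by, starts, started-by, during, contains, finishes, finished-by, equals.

after

D = [t=175, t=188]; S = [t=158, t=159].
Compare endpoints: D.start > S.start, D.start > S.end, D.end > S.start, D.end > S.end.
That pattern is 'after'.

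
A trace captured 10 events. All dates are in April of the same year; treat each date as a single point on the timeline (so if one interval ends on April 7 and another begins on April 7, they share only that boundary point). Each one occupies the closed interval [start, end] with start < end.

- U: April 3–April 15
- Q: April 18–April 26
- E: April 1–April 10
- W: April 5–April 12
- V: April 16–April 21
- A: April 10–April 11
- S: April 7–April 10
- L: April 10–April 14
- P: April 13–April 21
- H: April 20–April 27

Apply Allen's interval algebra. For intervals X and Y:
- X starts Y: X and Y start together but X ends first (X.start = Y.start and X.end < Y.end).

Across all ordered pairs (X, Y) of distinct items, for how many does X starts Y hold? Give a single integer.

1

Checking all 90 ordered pairs for relation 'starts'; matching pairs in alphabetical order:
(A, L): A starts L ✓
Count: 1.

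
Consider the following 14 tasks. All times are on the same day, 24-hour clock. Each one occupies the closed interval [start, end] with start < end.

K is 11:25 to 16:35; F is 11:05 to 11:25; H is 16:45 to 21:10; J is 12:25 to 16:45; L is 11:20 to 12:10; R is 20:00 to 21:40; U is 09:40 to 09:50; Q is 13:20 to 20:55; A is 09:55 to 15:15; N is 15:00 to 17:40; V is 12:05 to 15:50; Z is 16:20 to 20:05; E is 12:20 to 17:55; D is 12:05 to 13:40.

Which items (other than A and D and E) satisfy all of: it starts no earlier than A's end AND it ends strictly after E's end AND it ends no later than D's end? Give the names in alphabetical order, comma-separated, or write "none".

none

Conditions: its start is no earlier than A's end (X.start >= 15:15) AND its end is strictly after E's end (X.end > 17:55) AND its end is no later than D's end (X.end <= 13:40).
F: start 11:05 >= 15:15? ✗; end 11:25 > 17:55? ✗; end 11:25 <= 13:40? ✓ → no.
H: start 16:45 >= 15:15? ✓; end 21:10 > 17:55? ✓; end 21:10 <= 13:40? ✗ → no.
J: start 12:25 >= 15:15? ✗; end 16:45 > 17:55? ✗; end 16:45 <= 13:40? ✗ → no.
K: start 11:25 >= 15:15? ✗; end 16:35 > 17:55? ✗; end 16:35 <= 13:40? ✗ → no.
L: start 11:20 >= 15:15? ✗; end 12:10 > 17:55? ✗; end 12:10 <= 13:40? ✓ → no.
N: start 15:00 >= 15:15? ✗; end 17:40 > 17:55? ✗; end 17:40 <= 13:40? ✗ → no.
Q: start 13:20 >= 15:15? ✗; end 20:55 > 17:55? ✓; end 20:55 <= 13:40? ✗ → no.
R: start 20:00 >= 15:15? ✓; end 21:40 > 17:55? ✓; end 21:40 <= 13:40? ✗ → no.
U: start 09:40 >= 15:15? ✗; end 09:50 > 17:55? ✗; end 09:50 <= 13:40? ✓ → no.
V: start 12:05 >= 15:15? ✗; end 15:50 > 17:55? ✗; end 15:50 <= 13:40? ✗ → no.
Z: start 16:20 >= 15:15? ✓; end 20:05 > 17:55? ✓; end 20:05 <= 13:40? ✗ → no.
Result: none.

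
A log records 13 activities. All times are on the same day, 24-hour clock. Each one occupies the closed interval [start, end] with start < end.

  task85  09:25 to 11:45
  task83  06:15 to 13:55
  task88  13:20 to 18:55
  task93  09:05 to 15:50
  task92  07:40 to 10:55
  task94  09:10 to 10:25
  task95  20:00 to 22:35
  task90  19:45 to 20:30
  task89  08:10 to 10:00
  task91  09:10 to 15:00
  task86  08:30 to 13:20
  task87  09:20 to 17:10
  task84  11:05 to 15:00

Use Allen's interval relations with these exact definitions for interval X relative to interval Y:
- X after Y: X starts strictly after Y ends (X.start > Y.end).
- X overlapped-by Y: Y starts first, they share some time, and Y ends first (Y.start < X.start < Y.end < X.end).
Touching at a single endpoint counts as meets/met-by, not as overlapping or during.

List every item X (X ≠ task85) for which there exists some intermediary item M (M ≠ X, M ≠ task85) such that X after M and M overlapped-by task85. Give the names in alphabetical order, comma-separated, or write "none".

Target task85 = [09:25, 11:45].
Intermediaries M with M overlapped-by task85: task84.
Via task84 — items with X after task84: task90, task95.
Union: task90, task95.

task90, task95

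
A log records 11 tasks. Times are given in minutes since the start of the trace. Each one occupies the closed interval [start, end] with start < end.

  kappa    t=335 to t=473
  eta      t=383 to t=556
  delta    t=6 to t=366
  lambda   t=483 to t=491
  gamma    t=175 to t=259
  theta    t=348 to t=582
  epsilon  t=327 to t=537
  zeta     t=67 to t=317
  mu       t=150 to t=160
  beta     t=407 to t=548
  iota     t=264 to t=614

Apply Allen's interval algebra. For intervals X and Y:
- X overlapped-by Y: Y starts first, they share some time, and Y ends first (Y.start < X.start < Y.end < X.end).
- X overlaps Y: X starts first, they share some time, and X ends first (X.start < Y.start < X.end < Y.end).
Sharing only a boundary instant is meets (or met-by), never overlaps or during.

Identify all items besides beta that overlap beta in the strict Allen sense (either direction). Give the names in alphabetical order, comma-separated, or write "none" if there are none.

epsilon, kappa

Target beta = [t=407, t=548].
delta [t=6, t=366] → before → no.
epsilon [t=327, t=537] → overlaps → yes.
eta [t=383, t=556] → contains → no.
gamma [t=175, t=259] → before → no.
iota [t=264, t=614] → contains → no.
kappa [t=335, t=473] → overlaps → yes.
lambda [t=483, t=491] → during → no.
mu [t=150, t=160] → before → no.
theta [t=348, t=582] → contains → no.
zeta [t=67, t=317] → before → no.
Result: epsilon, kappa.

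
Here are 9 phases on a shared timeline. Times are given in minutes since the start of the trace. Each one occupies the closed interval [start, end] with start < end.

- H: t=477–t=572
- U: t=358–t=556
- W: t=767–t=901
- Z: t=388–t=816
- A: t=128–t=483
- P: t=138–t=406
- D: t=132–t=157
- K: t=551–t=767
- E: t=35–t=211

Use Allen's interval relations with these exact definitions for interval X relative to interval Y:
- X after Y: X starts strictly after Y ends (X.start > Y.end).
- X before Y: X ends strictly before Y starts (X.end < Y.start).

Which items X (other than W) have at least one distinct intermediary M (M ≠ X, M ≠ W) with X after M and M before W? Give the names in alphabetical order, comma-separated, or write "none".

Target W = [t=767, t=901].
Intermediaries M with M before W: A, D, E, H, P, U.
Via A — items with X after A: K.
Via D — items with X after D: H, K, U, Z.
Via E — items with X after E: H, K, U, Z.
Via H — items with X after H: none.
Via P — items with X after P: H, K.
Via U — items with X after U: none.
Union: H, K, U, Z.

H, K, U, Z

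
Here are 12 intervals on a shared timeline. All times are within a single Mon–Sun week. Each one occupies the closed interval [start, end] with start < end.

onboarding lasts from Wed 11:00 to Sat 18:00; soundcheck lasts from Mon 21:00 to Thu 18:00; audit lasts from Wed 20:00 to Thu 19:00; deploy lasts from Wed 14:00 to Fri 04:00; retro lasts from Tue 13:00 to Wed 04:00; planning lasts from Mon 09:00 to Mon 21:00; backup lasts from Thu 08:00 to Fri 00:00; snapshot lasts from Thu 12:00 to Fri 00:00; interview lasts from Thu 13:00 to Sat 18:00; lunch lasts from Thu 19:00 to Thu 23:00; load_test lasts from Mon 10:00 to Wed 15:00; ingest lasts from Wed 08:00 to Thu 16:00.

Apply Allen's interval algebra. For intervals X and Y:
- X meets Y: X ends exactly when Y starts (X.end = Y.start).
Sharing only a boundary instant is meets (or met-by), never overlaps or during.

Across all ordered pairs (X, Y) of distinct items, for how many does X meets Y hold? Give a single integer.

2

Checking all 132 ordered pairs for relation 'meets'; matching pairs in alphabetical order:
(audit, lunch): audit meets lunch ✓
(planning, soundcheck): planning meets soundcheck ✓
Count: 2.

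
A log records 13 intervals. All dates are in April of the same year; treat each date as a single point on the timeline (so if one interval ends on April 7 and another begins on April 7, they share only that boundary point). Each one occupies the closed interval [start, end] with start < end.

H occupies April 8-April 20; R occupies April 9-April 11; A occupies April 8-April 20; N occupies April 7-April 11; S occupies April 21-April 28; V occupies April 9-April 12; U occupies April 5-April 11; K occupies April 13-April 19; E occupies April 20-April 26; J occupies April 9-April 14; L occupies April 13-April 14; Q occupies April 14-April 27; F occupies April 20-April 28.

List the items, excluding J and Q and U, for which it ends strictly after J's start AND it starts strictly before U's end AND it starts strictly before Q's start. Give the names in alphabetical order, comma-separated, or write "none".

A, H, N, R, V

Conditions: its end is strictly after J's start (X.end > April 9) AND its start is strictly before U's end (X.start < April 11) AND its start is strictly before Q's start (X.start < April 14).
A: end April 20 > April 9? ✓; start April 8 < April 11? ✓; start April 8 < April 14? ✓ → yes.
E: end April 26 > April 9? ✓; start April 20 < April 11? ✗; start April 20 < April 14? ✗ → no.
F: end April 28 > April 9? ✓; start April 20 < April 11? ✗; start April 20 < April 14? ✗ → no.
H: end April 20 > April 9? ✓; start April 8 < April 11? ✓; start April 8 < April 14? ✓ → yes.
K: end April 19 > April 9? ✓; start April 13 < April 11? ✗; start April 13 < April 14? ✓ → no.
L: end April 14 > April 9? ✓; start April 13 < April 11? ✗; start April 13 < April 14? ✓ → no.
N: end April 11 > April 9? ✓; start April 7 < April 11? ✓; start April 7 < April 14? ✓ → yes.
R: end April 11 > April 9? ✓; start April 9 < April 11? ✓; start April 9 < April 14? ✓ → yes.
S: end April 28 > April 9? ✓; start April 21 < April 11? ✗; start April 21 < April 14? ✗ → no.
V: end April 12 > April 9? ✓; start April 9 < April 11? ✓; start April 9 < April 14? ✓ → yes.
Result: A, H, N, R, V.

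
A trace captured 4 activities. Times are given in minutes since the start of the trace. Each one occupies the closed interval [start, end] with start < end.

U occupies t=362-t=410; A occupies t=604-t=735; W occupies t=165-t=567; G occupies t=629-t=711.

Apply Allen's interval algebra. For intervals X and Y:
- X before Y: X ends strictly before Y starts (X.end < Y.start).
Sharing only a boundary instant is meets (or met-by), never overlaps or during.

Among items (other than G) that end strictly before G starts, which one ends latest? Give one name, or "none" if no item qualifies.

W

Target G = [t=629, t=711].
A [t=604, t=735] → contains → excluded.
U [t=362, t=410] → before → candidate.
W [t=165, t=567] → before → candidate.
Among candidates, latest end is t=567 → W.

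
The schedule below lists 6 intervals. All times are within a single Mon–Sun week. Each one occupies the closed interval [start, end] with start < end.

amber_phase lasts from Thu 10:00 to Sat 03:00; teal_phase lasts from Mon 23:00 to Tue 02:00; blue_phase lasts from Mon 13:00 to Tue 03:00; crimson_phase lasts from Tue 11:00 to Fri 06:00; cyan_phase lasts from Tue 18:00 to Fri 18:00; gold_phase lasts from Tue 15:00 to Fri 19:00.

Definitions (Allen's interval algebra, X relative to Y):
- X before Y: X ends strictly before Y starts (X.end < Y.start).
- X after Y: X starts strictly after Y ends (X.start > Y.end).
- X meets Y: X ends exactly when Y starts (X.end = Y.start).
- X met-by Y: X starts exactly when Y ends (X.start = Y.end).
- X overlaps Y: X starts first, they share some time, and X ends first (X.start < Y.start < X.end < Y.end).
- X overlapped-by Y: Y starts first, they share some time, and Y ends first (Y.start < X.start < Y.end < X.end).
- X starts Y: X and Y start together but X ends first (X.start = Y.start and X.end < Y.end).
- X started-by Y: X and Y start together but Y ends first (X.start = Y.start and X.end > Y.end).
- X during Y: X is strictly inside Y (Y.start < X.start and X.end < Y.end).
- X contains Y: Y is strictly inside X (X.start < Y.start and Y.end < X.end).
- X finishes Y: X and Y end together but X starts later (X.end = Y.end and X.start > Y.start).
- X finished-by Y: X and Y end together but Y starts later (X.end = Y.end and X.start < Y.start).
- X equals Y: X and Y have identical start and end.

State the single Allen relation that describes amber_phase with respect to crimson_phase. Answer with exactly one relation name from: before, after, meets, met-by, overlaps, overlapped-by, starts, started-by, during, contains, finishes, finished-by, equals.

overlapped-by

amber_phase = [Thu 10:00, Sat 03:00]; crimson_phase = [Tue 11:00, Fri 06:00].
Compare endpoints: amber_phase.start > crimson_phase.start, amber_phase.start < crimson_phase.end, amber_phase.end > crimson_phase.start, amber_phase.end > crimson_phase.end.
That pattern is 'overlapped-by'.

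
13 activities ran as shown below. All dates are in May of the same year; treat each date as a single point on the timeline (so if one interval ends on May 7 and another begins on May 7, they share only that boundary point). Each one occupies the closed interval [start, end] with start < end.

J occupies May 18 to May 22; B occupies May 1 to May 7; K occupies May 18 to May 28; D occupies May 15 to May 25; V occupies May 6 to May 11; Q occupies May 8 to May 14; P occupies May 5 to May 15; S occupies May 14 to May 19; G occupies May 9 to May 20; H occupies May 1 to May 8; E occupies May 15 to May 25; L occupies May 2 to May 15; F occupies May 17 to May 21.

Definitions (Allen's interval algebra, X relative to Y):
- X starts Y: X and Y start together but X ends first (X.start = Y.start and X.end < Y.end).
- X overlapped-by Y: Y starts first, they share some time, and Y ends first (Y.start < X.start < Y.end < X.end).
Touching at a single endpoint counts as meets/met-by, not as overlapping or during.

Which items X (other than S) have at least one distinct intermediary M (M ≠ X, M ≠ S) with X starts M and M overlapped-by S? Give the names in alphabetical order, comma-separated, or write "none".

J

Target S = [May 14, May 19].
Intermediaries M with M overlapped-by S: D, E, F, J, K.
Via D — items with X starts D: none.
Via E — items with X starts E: none.
Via F — items with X starts F: none.
Via J — items with X starts J: none.
Via K — items with X starts K: J.
Union: J.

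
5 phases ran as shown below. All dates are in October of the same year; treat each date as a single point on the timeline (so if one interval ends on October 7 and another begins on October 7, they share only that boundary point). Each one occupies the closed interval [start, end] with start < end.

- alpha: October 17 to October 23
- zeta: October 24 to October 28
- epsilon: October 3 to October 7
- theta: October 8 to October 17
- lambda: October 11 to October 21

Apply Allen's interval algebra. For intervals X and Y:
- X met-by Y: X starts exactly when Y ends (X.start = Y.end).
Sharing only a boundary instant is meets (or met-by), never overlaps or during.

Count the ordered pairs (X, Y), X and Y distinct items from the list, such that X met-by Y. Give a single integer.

Checking all 20 ordered pairs for relation 'met-by'; matching pairs in alphabetical order:
(alpha, theta): alpha met-by theta ✓
Count: 1.

1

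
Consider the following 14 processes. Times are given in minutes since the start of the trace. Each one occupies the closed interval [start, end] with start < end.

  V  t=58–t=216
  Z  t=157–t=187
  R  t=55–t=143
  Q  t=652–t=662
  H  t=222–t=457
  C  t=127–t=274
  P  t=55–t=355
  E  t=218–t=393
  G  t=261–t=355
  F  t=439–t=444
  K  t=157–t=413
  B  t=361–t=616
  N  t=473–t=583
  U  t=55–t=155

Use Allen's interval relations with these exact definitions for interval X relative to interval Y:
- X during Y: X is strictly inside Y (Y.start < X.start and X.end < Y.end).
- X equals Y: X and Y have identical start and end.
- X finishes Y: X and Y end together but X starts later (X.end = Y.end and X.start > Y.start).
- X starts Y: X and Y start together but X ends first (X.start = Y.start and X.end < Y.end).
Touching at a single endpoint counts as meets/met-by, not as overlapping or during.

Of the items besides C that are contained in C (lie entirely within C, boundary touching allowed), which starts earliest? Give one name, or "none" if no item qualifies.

Z

Target C = [t=127, t=274].
B [t=361, t=616] → after → excluded.
E [t=218, t=393] → overlapped-by → excluded.
F [t=439, t=444] → after → excluded.
G [t=261, t=355] → overlapped-by → excluded.
H [t=222, t=457] → overlapped-by → excluded.
K [t=157, t=413] → overlapped-by → excluded.
N [t=473, t=583] → after → excluded.
P [t=55, t=355] → contains → excluded.
Q [t=652, t=662] → after → excluded.
R [t=55, t=143] → overlaps → excluded.
U [t=55, t=155] → overlaps → excluded.
V [t=58, t=216] → overlaps → excluded.
Z [t=157, t=187] → during → candidate.
Among candidates, earliest start is t=157 → Z.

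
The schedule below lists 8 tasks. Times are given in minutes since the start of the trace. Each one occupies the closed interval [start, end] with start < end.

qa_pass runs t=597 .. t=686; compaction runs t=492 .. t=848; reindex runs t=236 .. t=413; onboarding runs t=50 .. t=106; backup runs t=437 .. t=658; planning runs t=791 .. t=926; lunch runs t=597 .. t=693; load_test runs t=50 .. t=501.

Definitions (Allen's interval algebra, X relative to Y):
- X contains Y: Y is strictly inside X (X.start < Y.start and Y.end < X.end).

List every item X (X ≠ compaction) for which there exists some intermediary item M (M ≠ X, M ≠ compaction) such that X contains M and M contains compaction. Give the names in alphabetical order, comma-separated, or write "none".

none

Target compaction = [t=492, t=848].
Intermediaries M with M contains compaction: none.
Union: none.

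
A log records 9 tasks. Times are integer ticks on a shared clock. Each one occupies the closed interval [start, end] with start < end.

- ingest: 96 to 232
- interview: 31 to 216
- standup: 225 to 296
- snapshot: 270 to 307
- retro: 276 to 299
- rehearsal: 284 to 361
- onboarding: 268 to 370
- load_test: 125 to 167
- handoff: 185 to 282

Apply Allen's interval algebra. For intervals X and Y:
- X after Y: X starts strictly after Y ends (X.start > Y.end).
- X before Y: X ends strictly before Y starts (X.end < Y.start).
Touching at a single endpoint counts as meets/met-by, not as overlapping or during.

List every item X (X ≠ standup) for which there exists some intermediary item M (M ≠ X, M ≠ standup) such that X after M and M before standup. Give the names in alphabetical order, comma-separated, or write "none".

Target standup = [225, 296].
Intermediaries M with M before standup: interview, load_test.
Via interview — items with X after interview: onboarding, rehearsal, retro, snapshot.
Via load_test — items with X after load_test: handoff, onboarding, rehearsal, retro, snapshot.
Union: handoff, onboarding, rehearsal, retro, snapshot.

handoff, onboarding, rehearsal, retro, snapshot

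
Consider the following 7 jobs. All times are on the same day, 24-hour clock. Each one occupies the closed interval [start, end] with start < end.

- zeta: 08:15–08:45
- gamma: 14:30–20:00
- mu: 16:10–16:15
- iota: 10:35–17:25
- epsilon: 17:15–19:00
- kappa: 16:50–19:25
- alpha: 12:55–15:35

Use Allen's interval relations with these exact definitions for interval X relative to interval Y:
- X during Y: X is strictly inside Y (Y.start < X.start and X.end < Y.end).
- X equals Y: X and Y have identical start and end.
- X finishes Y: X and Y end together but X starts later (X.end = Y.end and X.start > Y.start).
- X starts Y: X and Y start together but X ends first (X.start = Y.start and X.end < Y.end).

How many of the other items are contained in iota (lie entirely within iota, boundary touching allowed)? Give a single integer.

Target iota = [10:35, 17:25].
alpha [12:55, 15:35] → during → counts.
epsilon [17:15, 19:00] → overlapped-by → no.
gamma [14:30, 20:00] → overlapped-by → no.
kappa [16:50, 19:25] → overlapped-by → no.
mu [16:10, 16:15] → during → counts.
zeta [08:15, 08:45] → before → no.
Total: 2.

2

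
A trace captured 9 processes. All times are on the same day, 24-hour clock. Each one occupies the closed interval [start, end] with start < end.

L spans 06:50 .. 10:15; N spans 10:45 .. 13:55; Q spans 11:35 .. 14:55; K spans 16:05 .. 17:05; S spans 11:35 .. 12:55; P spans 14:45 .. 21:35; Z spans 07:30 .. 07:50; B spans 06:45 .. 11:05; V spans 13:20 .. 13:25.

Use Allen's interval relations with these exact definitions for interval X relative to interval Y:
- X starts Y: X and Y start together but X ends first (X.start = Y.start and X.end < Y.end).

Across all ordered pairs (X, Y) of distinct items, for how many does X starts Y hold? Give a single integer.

1

Checking all 72 ordered pairs for relation 'starts'; matching pairs in alphabetical order:
(S, Q): S starts Q ✓
Count: 1.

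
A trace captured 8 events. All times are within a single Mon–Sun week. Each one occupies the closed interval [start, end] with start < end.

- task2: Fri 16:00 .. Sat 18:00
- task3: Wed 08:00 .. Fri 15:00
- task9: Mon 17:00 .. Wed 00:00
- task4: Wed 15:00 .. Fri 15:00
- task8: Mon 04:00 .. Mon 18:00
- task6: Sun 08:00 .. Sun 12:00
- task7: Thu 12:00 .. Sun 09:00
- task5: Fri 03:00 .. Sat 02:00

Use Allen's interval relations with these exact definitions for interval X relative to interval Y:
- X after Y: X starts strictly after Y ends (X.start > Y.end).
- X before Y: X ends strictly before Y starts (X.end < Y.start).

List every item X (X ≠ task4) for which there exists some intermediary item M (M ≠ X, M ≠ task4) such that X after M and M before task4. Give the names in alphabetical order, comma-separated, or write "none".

task2, task3, task5, task6, task7

Target task4 = [Wed 15:00, Fri 15:00].
Intermediaries M with M before task4: task8, task9.
Via task8 — items with X after task8: task2, task3, task5, task6, task7.
Via task9 — items with X after task9: task2, task3, task5, task6, task7.
Union: task2, task3, task5, task6, task7.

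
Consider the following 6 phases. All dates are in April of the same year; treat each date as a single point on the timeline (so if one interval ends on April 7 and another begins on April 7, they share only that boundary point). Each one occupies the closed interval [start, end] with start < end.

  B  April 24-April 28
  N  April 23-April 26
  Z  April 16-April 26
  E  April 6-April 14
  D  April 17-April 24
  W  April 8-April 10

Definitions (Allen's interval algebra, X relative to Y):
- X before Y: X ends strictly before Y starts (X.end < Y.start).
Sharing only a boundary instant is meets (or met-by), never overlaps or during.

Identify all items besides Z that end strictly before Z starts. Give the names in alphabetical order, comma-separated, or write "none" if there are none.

Target Z = [April 16, April 26].
B [April 24, April 28] → overlapped-by → no.
D [April 17, April 24] → during → no.
E [April 6, April 14] → before → yes.
N [April 23, April 26] → finishes → no.
W [April 8, April 10] → before → yes.
Result: E, W.

E, W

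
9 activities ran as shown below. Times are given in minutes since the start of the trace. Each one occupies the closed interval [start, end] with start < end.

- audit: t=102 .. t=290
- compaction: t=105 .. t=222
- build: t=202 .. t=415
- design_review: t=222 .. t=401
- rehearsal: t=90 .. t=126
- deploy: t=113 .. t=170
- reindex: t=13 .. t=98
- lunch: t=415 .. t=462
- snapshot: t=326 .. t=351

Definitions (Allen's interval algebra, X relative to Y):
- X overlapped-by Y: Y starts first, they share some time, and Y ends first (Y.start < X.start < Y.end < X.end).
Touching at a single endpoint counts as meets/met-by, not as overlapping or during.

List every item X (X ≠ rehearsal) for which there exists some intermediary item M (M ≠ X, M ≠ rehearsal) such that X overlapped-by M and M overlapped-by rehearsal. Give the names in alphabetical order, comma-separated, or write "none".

build, design_review

Target rehearsal = [t=90, t=126].
Intermediaries M with M overlapped-by rehearsal: audit, compaction, deploy.
Via audit — items with X overlapped-by audit: build, design_review.
Via compaction — items with X overlapped-by compaction: build.
Via deploy — items with X overlapped-by deploy: none.
Union: build, design_review.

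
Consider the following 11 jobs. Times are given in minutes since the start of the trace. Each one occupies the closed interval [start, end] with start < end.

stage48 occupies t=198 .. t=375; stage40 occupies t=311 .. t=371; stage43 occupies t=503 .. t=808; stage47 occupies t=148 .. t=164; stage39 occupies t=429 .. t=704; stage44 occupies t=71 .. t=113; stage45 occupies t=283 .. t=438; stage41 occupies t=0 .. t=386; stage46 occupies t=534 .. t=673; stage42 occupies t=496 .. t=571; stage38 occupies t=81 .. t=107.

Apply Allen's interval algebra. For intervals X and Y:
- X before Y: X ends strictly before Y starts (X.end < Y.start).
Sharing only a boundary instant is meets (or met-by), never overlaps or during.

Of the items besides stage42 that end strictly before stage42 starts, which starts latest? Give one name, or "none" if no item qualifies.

stage40

Target stage42 = [t=496, t=571].
stage38 [t=81, t=107] → before → candidate.
stage39 [t=429, t=704] → contains → excluded.
stage40 [t=311, t=371] → before → candidate.
stage41 [t=0, t=386] → before → candidate.
stage43 [t=503, t=808] → overlapped-by → excluded.
stage44 [t=71, t=113] → before → candidate.
stage45 [t=283, t=438] → before → candidate.
stage46 [t=534, t=673] → overlapped-by → excluded.
stage47 [t=148, t=164] → before → candidate.
stage48 [t=198, t=375] → before → candidate.
Among candidates, latest start is t=311 → stage40.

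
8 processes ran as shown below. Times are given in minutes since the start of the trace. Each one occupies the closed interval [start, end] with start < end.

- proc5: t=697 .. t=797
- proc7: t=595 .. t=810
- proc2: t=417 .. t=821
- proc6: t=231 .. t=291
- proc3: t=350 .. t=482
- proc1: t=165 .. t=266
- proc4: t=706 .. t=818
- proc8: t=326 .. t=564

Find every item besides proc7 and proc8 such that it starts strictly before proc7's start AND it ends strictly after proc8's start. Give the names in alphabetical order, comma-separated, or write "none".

proc2, proc3

Conditions: its start is strictly before proc7's start (X.start < t=595) AND its end is strictly after proc8's start (X.end > t=326).
proc1: start t=165 < t=595? ✓; end t=266 > t=326? ✗ → no.
proc2: start t=417 < t=595? ✓; end t=821 > t=326? ✓ → yes.
proc3: start t=350 < t=595? ✓; end t=482 > t=326? ✓ → yes.
proc4: start t=706 < t=595? ✗; end t=818 > t=326? ✓ → no.
proc5: start t=697 < t=595? ✗; end t=797 > t=326? ✓ → no.
proc6: start t=231 < t=595? ✓; end t=291 > t=326? ✗ → no.
Result: proc2, proc3.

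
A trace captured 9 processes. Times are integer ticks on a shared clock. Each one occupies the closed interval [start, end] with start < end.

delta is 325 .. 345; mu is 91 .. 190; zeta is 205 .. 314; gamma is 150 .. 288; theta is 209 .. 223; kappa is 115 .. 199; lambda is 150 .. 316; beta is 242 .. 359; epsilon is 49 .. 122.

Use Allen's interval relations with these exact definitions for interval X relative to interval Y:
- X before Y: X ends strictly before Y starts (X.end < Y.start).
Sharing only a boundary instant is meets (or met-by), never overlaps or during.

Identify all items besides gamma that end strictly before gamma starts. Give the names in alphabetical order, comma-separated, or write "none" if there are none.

epsilon

Target gamma = [150, 288].
beta [242, 359] → overlapped-by → no.
delta [325, 345] → after → no.
epsilon [49, 122] → before → yes.
kappa [115, 199] → overlaps → no.
lambda [150, 316] → started-by → no.
mu [91, 190] → overlaps → no.
theta [209, 223] → during → no.
zeta [205, 314] → overlapped-by → no.
Result: epsilon.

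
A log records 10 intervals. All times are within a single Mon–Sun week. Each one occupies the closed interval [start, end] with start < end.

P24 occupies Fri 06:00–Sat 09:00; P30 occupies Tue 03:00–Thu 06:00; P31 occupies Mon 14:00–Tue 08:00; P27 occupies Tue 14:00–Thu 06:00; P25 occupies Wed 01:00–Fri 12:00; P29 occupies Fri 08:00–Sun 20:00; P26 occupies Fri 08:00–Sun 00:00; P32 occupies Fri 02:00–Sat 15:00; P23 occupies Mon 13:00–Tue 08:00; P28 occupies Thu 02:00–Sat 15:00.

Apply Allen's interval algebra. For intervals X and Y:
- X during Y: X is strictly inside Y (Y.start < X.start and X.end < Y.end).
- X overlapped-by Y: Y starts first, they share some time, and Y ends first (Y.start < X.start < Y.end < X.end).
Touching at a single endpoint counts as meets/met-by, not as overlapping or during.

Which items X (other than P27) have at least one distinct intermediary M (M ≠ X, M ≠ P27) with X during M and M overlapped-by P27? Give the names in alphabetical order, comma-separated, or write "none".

Target P27 = [Tue 14:00, Thu 06:00].
Intermediaries M with M overlapped-by P27: P25, P28.
Via P25 — items with X during P25: none.
Via P28 — items with X during P28: P24.
Union: P24.

P24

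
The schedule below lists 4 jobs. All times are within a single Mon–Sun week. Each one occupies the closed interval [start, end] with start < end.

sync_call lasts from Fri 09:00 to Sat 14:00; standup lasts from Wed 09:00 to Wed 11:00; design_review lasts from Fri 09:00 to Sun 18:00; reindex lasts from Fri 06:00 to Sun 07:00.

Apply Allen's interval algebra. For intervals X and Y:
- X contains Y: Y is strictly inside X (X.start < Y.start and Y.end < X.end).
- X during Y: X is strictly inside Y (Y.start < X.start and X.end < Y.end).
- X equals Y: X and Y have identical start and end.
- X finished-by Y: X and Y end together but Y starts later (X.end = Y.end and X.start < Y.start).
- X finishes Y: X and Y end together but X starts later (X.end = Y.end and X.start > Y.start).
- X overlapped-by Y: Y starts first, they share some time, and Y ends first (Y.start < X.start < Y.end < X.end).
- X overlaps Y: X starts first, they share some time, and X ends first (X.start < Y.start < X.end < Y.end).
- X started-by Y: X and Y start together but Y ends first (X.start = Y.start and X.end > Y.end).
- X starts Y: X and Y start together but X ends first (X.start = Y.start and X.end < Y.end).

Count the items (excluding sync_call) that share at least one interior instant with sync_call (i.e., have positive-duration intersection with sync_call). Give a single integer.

Target sync_call = [Fri 09:00, Sat 14:00].
design_review [Fri 09:00, Sun 18:00] → started-by → counts.
reindex [Fri 06:00, Sun 07:00] → contains → counts.
standup [Wed 09:00, Wed 11:00] → before → no.
Total: 2.

2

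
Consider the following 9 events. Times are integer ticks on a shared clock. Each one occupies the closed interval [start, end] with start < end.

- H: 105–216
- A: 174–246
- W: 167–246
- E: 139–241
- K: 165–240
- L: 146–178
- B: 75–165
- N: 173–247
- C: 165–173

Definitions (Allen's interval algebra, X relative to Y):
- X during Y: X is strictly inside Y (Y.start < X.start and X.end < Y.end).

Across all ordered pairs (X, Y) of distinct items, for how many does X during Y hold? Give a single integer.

Checking all 72 ordered pairs for relation 'during'; matching pairs in alphabetical order:
(A, N): A during N ✓
(C, E): C during E ✓
(C, H): C during H ✓
(C, L): C during L ✓
(K, E): K during E ✓
(L, E): L during E ✓
(L, H): L during H ✓
Count: 7.

7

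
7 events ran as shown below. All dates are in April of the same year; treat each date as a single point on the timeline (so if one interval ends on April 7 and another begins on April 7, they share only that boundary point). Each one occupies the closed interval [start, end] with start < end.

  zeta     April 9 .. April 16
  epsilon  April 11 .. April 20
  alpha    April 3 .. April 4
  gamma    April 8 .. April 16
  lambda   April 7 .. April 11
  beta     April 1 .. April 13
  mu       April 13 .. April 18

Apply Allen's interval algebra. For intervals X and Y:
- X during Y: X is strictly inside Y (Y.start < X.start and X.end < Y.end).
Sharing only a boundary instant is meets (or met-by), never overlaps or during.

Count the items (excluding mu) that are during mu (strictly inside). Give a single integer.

0

Target mu = [April 13, April 18].
alpha [April 3, April 4] → before → no.
beta [April 1, April 13] → meets → no.
epsilon [April 11, April 20] → contains → no.
gamma [April 8, April 16] → overlaps → no.
lambda [April 7, April 11] → before → no.
zeta [April 9, April 16] → overlaps → no.
Total: 0.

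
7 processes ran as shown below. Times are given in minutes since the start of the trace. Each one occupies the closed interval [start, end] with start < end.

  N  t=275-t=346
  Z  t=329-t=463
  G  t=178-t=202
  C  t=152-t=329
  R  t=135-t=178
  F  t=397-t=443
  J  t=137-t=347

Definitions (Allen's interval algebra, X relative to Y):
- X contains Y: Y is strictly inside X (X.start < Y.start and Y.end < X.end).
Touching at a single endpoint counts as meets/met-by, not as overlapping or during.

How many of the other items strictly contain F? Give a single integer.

Target F = [t=397, t=443].
C [t=152, t=329] → before → no.
G [t=178, t=202] → before → no.
J [t=137, t=347] → before → no.
N [t=275, t=346] → before → no.
R [t=135, t=178] → before → no.
Z [t=329, t=463] → contains → counts.
Total: 1.

1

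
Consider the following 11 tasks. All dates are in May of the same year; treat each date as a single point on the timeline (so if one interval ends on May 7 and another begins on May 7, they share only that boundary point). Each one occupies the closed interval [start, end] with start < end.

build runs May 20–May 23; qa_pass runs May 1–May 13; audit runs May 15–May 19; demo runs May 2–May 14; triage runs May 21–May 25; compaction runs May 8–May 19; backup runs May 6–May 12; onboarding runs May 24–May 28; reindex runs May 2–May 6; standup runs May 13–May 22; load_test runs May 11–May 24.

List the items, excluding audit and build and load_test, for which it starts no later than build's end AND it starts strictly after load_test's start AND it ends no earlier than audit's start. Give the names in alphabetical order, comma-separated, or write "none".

standup, triage

Conditions: its start is no later than build's end (X.start <= May 23) AND its start is strictly after load_test's start (X.start > May 11) AND its end is no earlier than audit's start (X.end >= May 15).
backup: start May 6 <= May 23? ✓; start May 6 > May 11? ✗; end May 12 >= May 15? ✗ → no.
compaction: start May 8 <= May 23? ✓; start May 8 > May 11? ✗; end May 19 >= May 15? ✓ → no.
demo: start May 2 <= May 23? ✓; start May 2 > May 11? ✗; end May 14 >= May 15? ✗ → no.
onboarding: start May 24 <= May 23? ✗; start May 24 > May 11? ✓; end May 28 >= May 15? ✓ → no.
qa_pass: start May 1 <= May 23? ✓; start May 1 > May 11? ✗; end May 13 >= May 15? ✗ → no.
reindex: start May 2 <= May 23? ✓; start May 2 > May 11? ✗; end May 6 >= May 15? ✗ → no.
standup: start May 13 <= May 23? ✓; start May 13 > May 11? ✓; end May 22 >= May 15? ✓ → yes.
triage: start May 21 <= May 23? ✓; start May 21 > May 11? ✓; end May 25 >= May 15? ✓ → yes.
Result: standup, triage.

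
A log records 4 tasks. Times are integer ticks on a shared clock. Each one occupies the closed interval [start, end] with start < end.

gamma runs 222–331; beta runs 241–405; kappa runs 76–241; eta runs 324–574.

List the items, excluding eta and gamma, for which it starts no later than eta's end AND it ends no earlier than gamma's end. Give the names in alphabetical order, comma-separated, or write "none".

Conditions: its start is no later than eta's end (X.start <= 574) AND its end is no earlier than gamma's end (X.end >= 331).
beta: start 241 <= 574? ✓; end 405 >= 331? ✓ → yes.
kappa: start 76 <= 574? ✓; end 241 >= 331? ✗ → no.
Result: beta.

beta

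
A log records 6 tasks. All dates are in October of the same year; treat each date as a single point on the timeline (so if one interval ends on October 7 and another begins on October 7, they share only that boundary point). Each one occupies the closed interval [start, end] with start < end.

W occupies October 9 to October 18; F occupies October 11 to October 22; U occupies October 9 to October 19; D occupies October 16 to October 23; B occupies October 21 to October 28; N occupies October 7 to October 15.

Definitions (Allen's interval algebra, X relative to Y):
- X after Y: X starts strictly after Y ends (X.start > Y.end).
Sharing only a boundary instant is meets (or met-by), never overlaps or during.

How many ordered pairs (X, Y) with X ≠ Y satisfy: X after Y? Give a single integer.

4

Checking all 30 ordered pairs for relation 'after'; matching pairs in alphabetical order:
(B, N): B after N ✓
(B, U): B after U ✓
(B, W): B after W ✓
(D, N): D after N ✓
Count: 4.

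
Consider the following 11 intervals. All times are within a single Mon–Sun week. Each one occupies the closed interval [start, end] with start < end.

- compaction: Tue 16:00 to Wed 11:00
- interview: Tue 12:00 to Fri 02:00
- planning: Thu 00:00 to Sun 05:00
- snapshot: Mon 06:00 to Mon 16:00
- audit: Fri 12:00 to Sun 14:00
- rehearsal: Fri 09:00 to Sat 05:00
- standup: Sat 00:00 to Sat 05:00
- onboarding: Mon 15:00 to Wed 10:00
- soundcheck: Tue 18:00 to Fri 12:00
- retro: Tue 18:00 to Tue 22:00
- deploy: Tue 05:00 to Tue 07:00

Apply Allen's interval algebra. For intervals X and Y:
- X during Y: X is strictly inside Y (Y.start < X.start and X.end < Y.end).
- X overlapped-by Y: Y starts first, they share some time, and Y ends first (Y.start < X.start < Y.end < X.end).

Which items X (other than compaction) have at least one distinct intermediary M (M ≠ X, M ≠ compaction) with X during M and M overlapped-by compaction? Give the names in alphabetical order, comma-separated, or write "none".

none

Target compaction = [Tue 16:00, Wed 11:00].
Intermediaries M with M overlapped-by compaction: soundcheck.
Via soundcheck — items with X during soundcheck: none.
Union: none.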